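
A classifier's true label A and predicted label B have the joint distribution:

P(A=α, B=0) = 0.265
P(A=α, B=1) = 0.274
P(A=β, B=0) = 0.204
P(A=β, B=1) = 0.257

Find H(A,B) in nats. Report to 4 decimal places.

1.3801 nats

H(A,B) = −Σ p(x,y)·ln p(x,y) over all 4 cells.
  cell (α,0): −0.265·ln0.265 = 0.35193
  cell (α,1): −0.274·ln0.274 = 0.35473
  cell (β,0): −0.204·ln0.204 = 0.32429
  cell (β,1): −0.257·ln0.257 = 0.34918
Sum = 1.3801 nats.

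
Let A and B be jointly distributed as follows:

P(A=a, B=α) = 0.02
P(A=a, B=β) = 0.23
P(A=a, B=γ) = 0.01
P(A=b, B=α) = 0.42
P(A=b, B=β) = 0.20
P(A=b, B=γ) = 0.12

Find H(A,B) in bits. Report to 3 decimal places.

H(A,B) = −Σ p(x,y)·log₂ p(x,y) over all 6 cells.
  cell (a,α): −0.02·log₂0.02 = 0.1129
  cell (a,β): −0.23·log₂0.23 = 0.4877
  cell (a,γ): −0.01·log₂0.01 = 0.0664
  cell (b,α): −0.42·log₂0.42 = 0.5256
  cell (b,β): −0.20·log₂0.20 = 0.4644
  cell (b,γ): −0.12·log₂0.12 = 0.3671
Sum = 2.024 bits.

2.024 bits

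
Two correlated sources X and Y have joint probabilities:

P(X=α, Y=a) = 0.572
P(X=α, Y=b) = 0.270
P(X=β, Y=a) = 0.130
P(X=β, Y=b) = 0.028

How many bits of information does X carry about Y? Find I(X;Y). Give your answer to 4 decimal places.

0.0103 bits

Marginals: p(X) = (0.8420, 0.1580), p(Y) = (0.7020, 0.2980).
I(X;Y) = Σ p(x,y)·log₂[p(x,y)/(p(x)p(y))].
  (α,a): 0.572·log₂(0.9677) = -0.02708
  (α,b): 0.270·log₂(1.0761) = 0.02855
  (β,a): 0.130·log₂(1.1721) = 0.02978
  (β,b): 0.028·log₂(0.5947) = -0.02099
Sum = 0.0103 bits.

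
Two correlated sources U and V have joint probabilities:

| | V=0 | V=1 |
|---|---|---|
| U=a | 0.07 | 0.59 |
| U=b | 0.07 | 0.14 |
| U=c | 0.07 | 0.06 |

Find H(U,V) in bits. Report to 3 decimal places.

H(U,V) = −Σ p(x,y)·log₂ p(x,y) over all 6 cells.
  cell (a,0): −0.07·log₂0.07 = 0.2686
  cell (a,1): −0.59·log₂0.59 = 0.4491
  cell (b,0): −0.07·log₂0.07 = 0.2686
  cell (b,1): −0.14·log₂0.14 = 0.3971
  cell (c,0): −0.07·log₂0.07 = 0.2686
  cell (c,1): −0.06·log₂0.06 = 0.2435
Sum = 1.895 bits.

1.895 bits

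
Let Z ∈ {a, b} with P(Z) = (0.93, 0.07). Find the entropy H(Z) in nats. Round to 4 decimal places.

0.2536 nats

H(Z) = −Σ p·ln p.
  −(0.93)·ln(0.93) = 0.06749
  −(0.07)·ln(0.07) = 0.18615
Sum: 0.06749 + 0.18615 = 0.2536 nats.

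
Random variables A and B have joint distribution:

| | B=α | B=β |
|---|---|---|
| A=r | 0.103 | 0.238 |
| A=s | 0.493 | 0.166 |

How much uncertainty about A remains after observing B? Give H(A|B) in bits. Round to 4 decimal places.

0.7905 bits

Chain rule: H(A|B) = H(A,B) − H(B).
Marginals: p(A) = (0.3410, 0.6590), p(B) = (0.5960, 0.4040).
H(A,B) = 1.7637 bits; H(B) = 0.9732 bits.
H(A|B) = 1.7637 − 0.9732 = 0.7905 bits.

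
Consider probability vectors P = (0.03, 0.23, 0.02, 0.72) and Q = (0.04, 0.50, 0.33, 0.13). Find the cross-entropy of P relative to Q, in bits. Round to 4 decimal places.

2.5206 bits

H(P,Q) = −Σ p·log₂ q.
  −0.03·log₂(0.04) = 0.13932
  −0.23·log₂(0.50) = 0.23000
  −0.02·log₂(0.33) = 0.03199
  −0.72·log₂(0.13) = 2.11926
H(P,Q) = 2.5206 bits.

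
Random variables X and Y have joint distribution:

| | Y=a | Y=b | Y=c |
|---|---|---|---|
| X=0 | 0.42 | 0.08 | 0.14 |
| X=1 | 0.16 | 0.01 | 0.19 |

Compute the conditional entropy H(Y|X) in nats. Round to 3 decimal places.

0.843 nats

Chain rule: H(Y|X) = H(X,Y) − H(X).
Marginals: p(X) = (0.6400, 0.3600), p(Y) = (0.5800, 0.0900, 0.3300).
H(X,Y) = 1.4965 nats; H(X) = 0.6534 nats.
H(Y|X) = 1.4965 − 0.6534 = 0.843 nats.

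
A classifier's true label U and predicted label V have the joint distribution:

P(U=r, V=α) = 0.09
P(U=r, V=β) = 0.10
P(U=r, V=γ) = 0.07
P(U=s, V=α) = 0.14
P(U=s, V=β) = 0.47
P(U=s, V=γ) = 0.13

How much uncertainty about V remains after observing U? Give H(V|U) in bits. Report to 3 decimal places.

1.378 bits

Chain rule: H(V|U) = H(U,V) − H(U).
Marginals: p(U) = (0.2600, 0.7400), p(V) = (0.2300, 0.5700, 0.2000).
H(U,V) = 2.2051 bits; H(U) = 0.8267 bits.
H(V|U) = 2.2051 − 0.8267 = 1.378 bits.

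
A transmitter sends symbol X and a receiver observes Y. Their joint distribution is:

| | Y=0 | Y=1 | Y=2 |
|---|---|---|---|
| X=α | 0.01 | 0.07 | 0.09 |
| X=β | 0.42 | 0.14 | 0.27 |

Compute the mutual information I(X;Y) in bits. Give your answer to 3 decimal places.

0.104 bits

Marginals: p(X) = (0.1700, 0.8300), p(Y) = (0.4300, 0.2100, 0.3600).
I(X;Y) = Σ p(x,y)·log₂[p(x,y)/(p(x)p(y))].
  (α,0): 0.01·log₂(0.1368) = -0.0287
  (α,1): 0.07·log₂(1.9608) = 0.0680
  (α,2): 0.09·log₂(1.4706) = 0.0501
  (β,0): 0.42·log₂(1.1768) = 0.0986
  (β,1): 0.14·log₂(0.8032) = -0.0443
  (β,2): 0.27·log₂(0.9036) = -0.0395
Sum = 0.104 bits.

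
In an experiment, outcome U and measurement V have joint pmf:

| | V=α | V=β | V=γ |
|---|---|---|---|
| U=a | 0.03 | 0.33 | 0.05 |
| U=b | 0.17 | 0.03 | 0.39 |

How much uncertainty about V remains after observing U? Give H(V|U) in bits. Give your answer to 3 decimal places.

Marginals: p(U) = (0.4100, 0.5900), p(V) = (0.2000, 0.3600, 0.4400).
H(V|U) = Σ p(U) · H(V|U=·).
  U=a: p=0.4100, H(V|U=a) = 0.8983
  U=b: p=0.5900, H(V|U=b) = 1.1306
Weighted sum = 1.035 bits.

1.035 bits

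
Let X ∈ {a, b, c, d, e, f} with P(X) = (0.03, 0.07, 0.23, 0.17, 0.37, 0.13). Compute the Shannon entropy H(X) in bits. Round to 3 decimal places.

2.256 bits

H(X) = −Σ p·log₂ p.
  −(0.03)·log₂(0.03) = 0.1518
  −(0.07)·log₂(0.07) = 0.2686
  −(0.23)·log₂(0.23) = 0.4877
  −(0.17)·log₂(0.17) = 0.4346
  −(0.37)·log₂(0.37) = 0.5307
  −(0.13)·log₂(0.13) = 0.3826
Sum: 0.1518 + 0.2686 + 0.4877 + 0.4346 + 0.5307 + 0.3826 = 2.256 bits.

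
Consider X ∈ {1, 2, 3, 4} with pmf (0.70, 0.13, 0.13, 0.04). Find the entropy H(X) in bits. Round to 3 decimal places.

H(X) = −Σ p·log₂ p.
  −(0.70)·log₂(0.70) = 0.3602
  −(0.13)·log₂(0.13) = 0.3826
  −(0.13)·log₂(0.13) = 0.3826
  −(0.04)·log₂(0.04) = 0.1858
Sum: 0.3602 + 0.3826 + 0.3826 + 0.1858 = 1.311 bits.

1.311 bits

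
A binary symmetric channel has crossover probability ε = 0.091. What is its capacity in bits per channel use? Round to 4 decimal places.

0.5602 bits

Binary symmetric channel: C = 1 − h₂(ε) where h₂ is the binary entropy function.
h₂(0.091) = −0.091·log₂0.091 − 0.909·log₂0.909 = 0.4398.
C = 1 − 0.4398 = 0.5602 bits per channel use.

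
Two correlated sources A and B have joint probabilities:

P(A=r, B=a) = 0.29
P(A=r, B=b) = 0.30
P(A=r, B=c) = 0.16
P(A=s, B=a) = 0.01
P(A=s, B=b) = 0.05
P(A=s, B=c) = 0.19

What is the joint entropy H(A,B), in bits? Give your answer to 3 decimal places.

H(A,B) = −Σ p(x,y)·log₂ p(x,y) over all 6 cells.
  cell (r,a): −0.29·log₂0.29 = 0.5179
  cell (r,b): −0.30·log₂0.30 = 0.5211
  cell (r,c): −0.16·log₂0.16 = 0.4230
  cell (s,a): −0.01·log₂0.01 = 0.0664
  cell (s,b): −0.05·log₂0.05 = 0.2161
  cell (s,c): −0.19·log₂0.19 = 0.4552
Sum = 2.200 bits.

2.200 bits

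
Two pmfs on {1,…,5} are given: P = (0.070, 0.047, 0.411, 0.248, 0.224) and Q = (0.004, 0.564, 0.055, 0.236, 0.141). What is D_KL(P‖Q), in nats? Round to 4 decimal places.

1.0262 nats

D(P‖Q) = Σ p·ln(p/q).
  0.070·ln(0.070/0.004) = 0.20035
  0.047·ln(0.047/0.564) = -0.11679
  0.411·ln(0.411/0.055) = 0.82663
  0.248·ln(0.248/0.236) = 0.01230
  0.224·ln(0.224/0.141) = 0.10369
D(P‖Q) = 1.0262 nats.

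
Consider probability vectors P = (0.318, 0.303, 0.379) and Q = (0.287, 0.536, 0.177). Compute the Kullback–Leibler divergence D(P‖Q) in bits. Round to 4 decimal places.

D(P‖Q) = Σ p·log₂(p/q).
  0.318·log₂(0.318/0.287) = 0.04706
  0.303·log₂(0.303/0.536) = -0.24934
  0.379·log₂(0.379/0.177) = 0.41631
D(P‖Q) = 0.2140 bits.

0.2140 bits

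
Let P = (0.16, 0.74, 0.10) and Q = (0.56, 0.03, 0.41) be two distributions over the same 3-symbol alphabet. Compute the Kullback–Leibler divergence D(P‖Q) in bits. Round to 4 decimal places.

2.9294 bits

D(P‖Q) = Σ p·log₂(p/q).
  0.16·log₂(0.16/0.56) = -0.28918
  0.74·log₂(0.74/0.03) = 3.42212
  0.10·log₂(0.10/0.41) = -0.20356
D(P‖Q) = 2.9294 bits.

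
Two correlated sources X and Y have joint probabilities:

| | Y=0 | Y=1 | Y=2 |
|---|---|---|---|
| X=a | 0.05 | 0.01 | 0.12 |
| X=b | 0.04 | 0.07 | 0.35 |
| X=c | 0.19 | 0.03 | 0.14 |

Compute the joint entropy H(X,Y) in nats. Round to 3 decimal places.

H(X,Y) = −Σ p(x,y)·ln p(x,y) over all 9 cells.
  cell (a,0): −0.05·ln0.05 = 0.1498
  cell (a,1): −0.01·ln0.01 = 0.0461
  cell (a,2): −0.12·ln0.12 = 0.2544
  cell (b,0): −0.04·ln0.04 = 0.1288
  cell (b,1): −0.07·ln0.07 = 0.1861
  cell (b,2): −0.35·ln0.35 = 0.3674
  cell (c,0): −0.19·ln0.19 = 0.3155
  cell (c,1): −0.03·ln0.03 = 0.1052
  cell (c,2): −0.14·ln0.14 = 0.2753
Sum = 1.829 nats.

1.829 nats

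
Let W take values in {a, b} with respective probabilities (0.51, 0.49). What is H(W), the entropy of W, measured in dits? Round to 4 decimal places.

H(W) = −Σ p·log₁₀ p.
  −(0.51)·log₁₀(0.51) = 0.14914
  −(0.49)·log₁₀(0.49) = 0.15180
Sum: 0.14914 + 0.15180 = 0.3009 dits.

0.3009 dits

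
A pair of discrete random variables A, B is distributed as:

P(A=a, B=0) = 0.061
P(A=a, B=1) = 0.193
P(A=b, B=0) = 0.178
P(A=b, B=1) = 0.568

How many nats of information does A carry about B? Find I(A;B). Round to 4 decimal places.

0.0000 nats

Marginals: p(A) = (0.2540, 0.7460), p(B) = (0.2390, 0.7610).
I(A;B) = Σ p(x,y)·ln[p(x,y)/(p(x)p(y))].
  (a,0): 0.061·ln(1.0048) = 0.00029
  (a,1): 0.193·ln(0.9985) = -0.00029
  (b,0): 0.178·ln(0.9984) = -0.00029
  (b,1): 0.568·ln(1.0005) = 0.00029
Sum = 0.0000 nats.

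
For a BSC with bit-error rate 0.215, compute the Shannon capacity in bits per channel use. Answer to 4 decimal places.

0.2491 bits

Binary symmetric channel: C = 1 − h₂(ε) where h₂ is the binary entropy function.
h₂(0.215) = −0.215·log₂0.215 − 0.785·log₂0.785 = 0.7509.
C = 1 − 0.7509 = 0.2491 bits per channel use.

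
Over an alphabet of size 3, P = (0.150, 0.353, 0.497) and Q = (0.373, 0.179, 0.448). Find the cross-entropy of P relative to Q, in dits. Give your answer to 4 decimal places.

H(P,Q) = −Σ p·log₁₀ q.
  −0.150·log₁₀(0.373) = 0.06424
  −0.353·log₁₀(0.179) = 0.26374
  −0.497·log₁₀(0.448) = 0.17331
H(P,Q) = 0.5013 dits.

0.5013 dits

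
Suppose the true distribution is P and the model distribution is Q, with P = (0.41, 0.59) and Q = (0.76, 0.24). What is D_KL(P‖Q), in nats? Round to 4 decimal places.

0.2777 nats

D(P‖Q) = Σ p·ln(p/q).
  0.41·ln(0.41/0.76) = -0.25304
  0.59·ln(0.59/0.24) = 0.53070
D(P‖Q) = 0.2777 nats.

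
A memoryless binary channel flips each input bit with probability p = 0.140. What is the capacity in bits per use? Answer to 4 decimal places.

0.4158 bits

Binary symmetric channel: C = 1 − h₂(ε) where h₂ is the binary entropy function.
h₂(0.140) = −0.140·log₂0.140 − 0.860·log₂0.860 = 0.5842.
C = 1 − 0.5842 = 0.4158 bits per channel use.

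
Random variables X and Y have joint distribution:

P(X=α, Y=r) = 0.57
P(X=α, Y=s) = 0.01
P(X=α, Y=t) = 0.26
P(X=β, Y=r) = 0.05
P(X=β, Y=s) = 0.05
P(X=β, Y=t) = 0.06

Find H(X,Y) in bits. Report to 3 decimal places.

H(X,Y) = −Σ p(x,y)·log₂ p(x,y) over all 6 cells.
  cell (α,r): −0.57·log₂0.57 = 0.4623
  cell (α,s): −0.01·log₂0.01 = 0.0664
  cell (α,t): −0.26·log₂0.26 = 0.5053
  cell (β,r): −0.05·log₂0.05 = 0.2161
  cell (β,s): −0.05·log₂0.05 = 0.2161
  cell (β,t): −0.06·log₂0.06 = 0.2435
Sum = 1.710 bits.

1.710 bits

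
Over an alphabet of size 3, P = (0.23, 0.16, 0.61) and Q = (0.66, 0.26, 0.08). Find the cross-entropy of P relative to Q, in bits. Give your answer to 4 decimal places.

H(P,Q) = −Σ p·log₂ q.
  −0.23·log₂(0.66) = 0.13788
  −0.16·log₂(0.26) = 0.31095
  −0.61·log₂(0.08) = 2.22275
H(P,Q) = 2.6716 bits.

2.6716 bits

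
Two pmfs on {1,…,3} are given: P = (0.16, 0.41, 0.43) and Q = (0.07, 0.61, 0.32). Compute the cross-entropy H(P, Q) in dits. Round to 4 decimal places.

H(P,Q) = −Σ p·log₁₀ q.
  −0.16·log₁₀(0.07) = 0.18478
  −0.41·log₁₀(0.61) = 0.08801
  −0.43·log₁₀(0.32) = 0.21279
H(P,Q) = 0.4856 dits.

0.4856 dits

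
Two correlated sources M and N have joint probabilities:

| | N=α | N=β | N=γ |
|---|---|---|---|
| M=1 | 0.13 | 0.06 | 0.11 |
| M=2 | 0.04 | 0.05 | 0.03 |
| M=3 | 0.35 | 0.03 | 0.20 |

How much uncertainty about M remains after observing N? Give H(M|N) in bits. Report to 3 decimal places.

1.259 bits

Marginals: p(M) = (0.3000, 0.1200, 0.5800), p(N) = (0.5200, 0.1400, 0.3400).
H(M|N) = Σ p(N) · H(M|N=·).
  N=α: p=0.5200, H(M|N=α) = 1.1691
  N=β: p=0.1400, H(M|N=β) = 1.5306
  N=γ: p=0.3400, H(M|N=γ) = 1.2861
Weighted sum = 1.259 bits.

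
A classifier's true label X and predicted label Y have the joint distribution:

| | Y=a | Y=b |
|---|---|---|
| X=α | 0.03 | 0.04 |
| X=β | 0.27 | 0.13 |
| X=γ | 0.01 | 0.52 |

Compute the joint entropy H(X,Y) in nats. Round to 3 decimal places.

H(X,Y) = −Σ p(x,y)·ln p(x,y) over all 6 cells.
  cell (α,a): −0.03·ln0.03 = 0.1052
  cell (α,b): −0.04·ln0.04 = 0.1288
  cell (β,a): −0.27·ln0.27 = 0.3535
  cell (β,b): −0.13·ln0.13 = 0.2652
  cell (γ,a): −0.01·ln0.01 = 0.0461
  cell (γ,b): −0.52·ln0.52 = 0.3400
Sum = 1.239 nats.

1.239 nats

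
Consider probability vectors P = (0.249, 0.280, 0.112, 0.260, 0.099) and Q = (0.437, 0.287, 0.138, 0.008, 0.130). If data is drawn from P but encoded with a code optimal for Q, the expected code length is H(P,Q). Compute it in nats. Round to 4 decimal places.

2.2348 nats

H(P,Q) = −Σ p·ln q.
  −0.249·ln(0.437) = 0.20613
  −0.280·ln(0.287) = 0.34952
  −0.112·ln(0.138) = 0.22182
  −0.260·ln(0.008) = 1.25536
  −0.099·ln(0.130) = 0.20198
H(P,Q) = 2.2348 nats.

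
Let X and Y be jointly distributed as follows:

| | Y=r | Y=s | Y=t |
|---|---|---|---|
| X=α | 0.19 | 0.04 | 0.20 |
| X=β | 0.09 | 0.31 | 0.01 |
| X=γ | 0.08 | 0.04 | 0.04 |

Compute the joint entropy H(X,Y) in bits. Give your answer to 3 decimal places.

2.671 bits

H(X,Y) = −Σ p(x,y)·log₂ p(x,y) over all 9 cells.
  cell (α,r): −0.19·log₂0.19 = 0.4552
  cell (α,s): −0.04·log₂0.04 = 0.1858
  cell (α,t): −0.20·log₂0.20 = 0.4644
  cell (β,r): −0.09·log₂0.09 = 0.3127
  cell (β,s): −0.31·log₂0.31 = 0.5238
  cell (β,t): −0.01·log₂0.01 = 0.0664
  cell (γ,r): −0.08·log₂0.08 = 0.2915
  cell (γ,s): −0.04·log₂0.04 = 0.1858
  cell (γ,t): −0.04·log₂0.04 = 0.1858
Sum = 2.671 bits.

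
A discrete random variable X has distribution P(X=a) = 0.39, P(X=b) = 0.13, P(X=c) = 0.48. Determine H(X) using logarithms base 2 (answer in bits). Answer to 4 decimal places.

H(X) = −Σ p·log₂ p.
  −(0.39)·log₂(0.39) = 0.52980
  −(0.13)·log₂(0.13) = 0.38264
  −(0.48)·log₂(0.48) = 0.50827
Sum: 0.52980 + 0.38264 + 0.50827 = 1.4207 bits.

1.4207 bits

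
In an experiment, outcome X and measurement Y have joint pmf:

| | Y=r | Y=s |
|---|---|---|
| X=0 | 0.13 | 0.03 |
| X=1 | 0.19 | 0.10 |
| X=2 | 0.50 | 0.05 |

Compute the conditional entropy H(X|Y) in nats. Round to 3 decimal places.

Marginals: p(X) = (0.1600, 0.2900, 0.5500), p(Y) = (0.8200, 0.1800).
H(X|Y) = Σ p(Y) · H(X|Y=·).
  Y=r: p=0.8200, H(X|Y=r) = 0.9325
  Y=s: p=0.1800, H(X|Y=s) = 0.9810
Weighted sum = 0.941 nats.

0.941 nats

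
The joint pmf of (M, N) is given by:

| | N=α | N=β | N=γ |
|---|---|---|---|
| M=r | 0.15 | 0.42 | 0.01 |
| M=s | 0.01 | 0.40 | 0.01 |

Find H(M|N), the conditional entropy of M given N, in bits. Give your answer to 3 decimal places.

0.894 bits

Chain rule: H(M|N) = H(M,N) − H(N).
Marginals: p(M) = (0.5800, 0.4200), p(N) = (0.1600, 0.8200, 0.0200).
H(M,N) = 1.6643 bits; H(N) = 0.7707 bits.
H(M|N) = 1.6643 − 0.7707 = 0.894 bits.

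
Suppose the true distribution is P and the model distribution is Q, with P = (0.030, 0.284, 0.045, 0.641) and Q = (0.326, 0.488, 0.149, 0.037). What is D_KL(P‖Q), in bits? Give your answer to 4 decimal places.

D(P‖Q) = Σ p·log₂(p/q).
  0.030·log₂(0.030/0.326) = -0.10326
  0.284·log₂(0.284/0.488) = -0.22180
  0.045·log₂(0.045/0.149) = -0.07773
  0.641·log₂(0.641/0.037) = 2.63754
D(P‖Q) = 2.2348 bits.

2.2348 bits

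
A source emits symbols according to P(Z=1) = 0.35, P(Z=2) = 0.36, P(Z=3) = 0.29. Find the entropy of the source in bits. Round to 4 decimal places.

H(Z) = −Σ p·log₂ p.
  −(0.35)·log₂(0.35) = 0.53010
  −(0.36)·log₂(0.36) = 0.53062
  −(0.29)·log₂(0.29) = 0.51790
Sum: 0.53010 + 0.53062 + 0.51790 = 1.5786 bits.

1.5786 bits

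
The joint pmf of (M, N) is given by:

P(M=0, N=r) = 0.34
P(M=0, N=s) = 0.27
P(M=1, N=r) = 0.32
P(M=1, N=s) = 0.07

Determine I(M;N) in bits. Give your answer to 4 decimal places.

0.0558 bits

Marginals: p(M) = (0.6100, 0.3900), p(N) = (0.6600, 0.3400).
I(M;N) = H(M) + H(N) − H(M,N).
H(M) = 0.9648, H(N) = 0.9248, H(M,N) = 1.8338.
I(M;N) = 0.9648 + 0.9248 − 1.8338 = 0.0558 bits.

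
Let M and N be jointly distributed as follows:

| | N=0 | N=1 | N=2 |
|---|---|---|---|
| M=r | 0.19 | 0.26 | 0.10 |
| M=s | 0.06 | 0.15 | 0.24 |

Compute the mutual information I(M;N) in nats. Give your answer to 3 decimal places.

Marginals: p(M) = (0.5500, 0.4500), p(N) = (0.2500, 0.4100, 0.3400).
I(M;N) = Σ p(x,y)·ln[p(x,y)/(p(x)p(y))].
  (r,0): 0.19·ln(1.3818) = 0.0614
  (r,1): 0.26·ln(1.1530) = 0.0370
  (r,2): 0.10·ln(0.5348) = -0.0626
  (s,0): 0.06·ln(0.5333) = -0.0377
  (s,1): 0.15·ln(0.8130) = -0.0311
  (s,2): 0.24·ln(1.5686) = 0.1080
Sum = 0.075 nats.

0.075 nats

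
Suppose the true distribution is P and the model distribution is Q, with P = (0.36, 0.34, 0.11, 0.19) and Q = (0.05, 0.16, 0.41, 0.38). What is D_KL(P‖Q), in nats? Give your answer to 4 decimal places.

D(P‖Q) = Σ p·ln(p/q).
  0.36·ln(0.36/0.05) = 0.71067
  0.34·ln(0.34/0.16) = 0.25628
  0.11·ln(0.11/0.41) = -0.14472
  0.19·ln(0.19/0.38) = -0.13170
D(P‖Q) = 0.6905 nats.

0.6905 nats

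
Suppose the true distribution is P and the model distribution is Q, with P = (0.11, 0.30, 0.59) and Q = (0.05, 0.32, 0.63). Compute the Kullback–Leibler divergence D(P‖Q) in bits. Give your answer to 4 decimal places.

D(P‖Q) = Σ p·log₂(p/q).
  0.11·log₂(0.11/0.05) = 0.12513
  0.30·log₂(0.30/0.32) = -0.02793
  0.59·log₂(0.59/0.63) = -0.05584
D(P‖Q) = 0.0414 bits.

0.0414 bits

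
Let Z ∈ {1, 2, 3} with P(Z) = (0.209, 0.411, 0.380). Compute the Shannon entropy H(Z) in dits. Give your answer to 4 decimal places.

H(Z) = −Σ p·log₁₀ p.
  −(0.209)·log₁₀(0.209) = 0.14209
  −(0.411)·log₁₀(0.411) = 0.15871
  −(0.380)·log₁₀(0.380) = 0.15968
Sum: 0.14209 + 0.15871 + 0.15968 = 0.4605 dits.

0.4605 dits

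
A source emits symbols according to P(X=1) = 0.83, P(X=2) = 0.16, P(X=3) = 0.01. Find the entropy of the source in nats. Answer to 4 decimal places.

H(X) = −Σ p·ln p.
  −(0.83)·ln(0.83) = 0.15465
  −(0.16)·ln(0.16) = 0.29321
  −(0.01)·ln(0.01) = 0.04605
Sum: 0.15465 + 0.29321 + 0.04605 = 0.4939 nats.

0.4939 nats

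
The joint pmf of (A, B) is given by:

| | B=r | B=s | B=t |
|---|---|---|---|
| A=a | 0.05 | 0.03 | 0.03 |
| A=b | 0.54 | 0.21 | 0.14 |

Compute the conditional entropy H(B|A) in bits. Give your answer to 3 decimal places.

1.370 bits

Marginals: p(A) = (0.1100, 0.8900), p(B) = (0.5900, 0.2400, 0.1700).
H(B|A) = Σ p(A) · H(B|A=·).
  A=a: p=0.1100, H(B|A=a) = 1.5395
  A=b: p=0.8900, H(B|A=b) = 1.3487
Weighted sum = 1.370 bits.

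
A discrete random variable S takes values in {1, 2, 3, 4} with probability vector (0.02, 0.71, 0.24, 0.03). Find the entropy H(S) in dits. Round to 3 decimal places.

H(S) = −Σ p·log₁₀ p.
  −(0.02)·log₁₀(0.02) = 0.0340
  −(0.71)·log₁₀(0.71) = 0.1056
  −(0.24)·log₁₀(0.24) = 0.1487
  −(0.03)·log₁₀(0.03) = 0.0457
Sum: 0.0340 + 0.1056 + 0.1487 + 0.0457 = 0.334 dits.

0.334 dits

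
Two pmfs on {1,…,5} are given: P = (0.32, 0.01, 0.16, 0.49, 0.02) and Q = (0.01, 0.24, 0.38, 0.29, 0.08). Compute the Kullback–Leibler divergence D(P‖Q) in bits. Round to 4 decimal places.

1.6853 bits

D(P‖Q) = Σ p·log₂(p/q).
  0.32·log₂(0.32/0.01) = 1.60000
  0.01·log₂(0.01/0.24) = -0.04585
  0.16·log₂(0.16/0.38) = -0.19967
  0.49·log₂(0.49/0.29) = 0.37080
  0.02·log₂(0.02/0.08) = -0.04000
D(P‖Q) = 1.6853 bits.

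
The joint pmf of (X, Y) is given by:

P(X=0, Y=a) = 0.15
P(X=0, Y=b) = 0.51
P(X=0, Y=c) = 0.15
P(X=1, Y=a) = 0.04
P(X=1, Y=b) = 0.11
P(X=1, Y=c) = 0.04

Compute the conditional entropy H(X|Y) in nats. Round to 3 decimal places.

Chain rule: H(X|Y) = H(X,Y) − H(Y).
Marginals: p(X) = (0.8100, 0.1900), p(Y) = (0.1900, 0.6200, 0.1900).
H(X,Y) = 1.4129 nats; H(Y) = 0.9275 nats.
H(X|Y) = 1.4129 − 0.9275 = 0.485 nats.

0.485 nats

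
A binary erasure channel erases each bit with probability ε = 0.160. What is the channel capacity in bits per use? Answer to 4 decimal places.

Binary erasure channel: capacity C = 1 − ε.
C = 1 − 0.160 = 0.8400 bits per channel use.

0.8400 bits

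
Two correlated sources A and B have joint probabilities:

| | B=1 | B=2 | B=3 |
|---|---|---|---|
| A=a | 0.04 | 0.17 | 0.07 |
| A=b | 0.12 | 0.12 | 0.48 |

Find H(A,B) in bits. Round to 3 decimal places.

H(A,B) = −Σ p(x,y)·log₂ p(x,y) over all 6 cells.
  cell (a,1): −0.04·log₂0.04 = 0.1858
  cell (a,2): −0.17·log₂0.17 = 0.4346
  cell (a,3): −0.07·log₂0.07 = 0.2686
  cell (b,1): −0.12·log₂0.12 = 0.3671
  cell (b,2): −0.12·log₂0.12 = 0.3671
  cell (b,3): −0.48·log₂0.48 = 0.5083
Sum = 2.131 bits.

2.131 bits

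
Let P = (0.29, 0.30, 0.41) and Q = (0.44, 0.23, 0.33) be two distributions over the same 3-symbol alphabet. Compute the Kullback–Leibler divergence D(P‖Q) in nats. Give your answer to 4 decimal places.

0.0478 nats

D(P‖Q) = Σ p·ln(p/q).
  0.29·ln(0.29/0.44) = -0.12090
  0.30·ln(0.30/0.23) = 0.07971
  0.41·ln(0.41/0.33) = 0.08900
D(P‖Q) = 0.0478 nats.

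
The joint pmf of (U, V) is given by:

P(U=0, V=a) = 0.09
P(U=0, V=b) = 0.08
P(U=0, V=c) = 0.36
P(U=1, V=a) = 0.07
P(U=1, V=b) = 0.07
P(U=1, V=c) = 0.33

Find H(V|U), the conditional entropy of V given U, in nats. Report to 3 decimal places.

Chain rule: H(V|U) = H(U,V) − H(U).
Marginals: p(U) = (0.5300, 0.4700), p(V) = (0.1600, 0.1500, 0.6900).
H(U,V) = 1.5247 nats; H(U) = 0.6913 nats.
H(V|U) = 1.5247 − 0.6913 = 0.833 nats.

0.833 nats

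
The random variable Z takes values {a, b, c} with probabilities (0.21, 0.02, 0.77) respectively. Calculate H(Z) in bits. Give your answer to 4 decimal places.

H(Z) = −Σ p·log₂ p.
  −(0.21)·log₂(0.21) = 0.47282
  −(0.02)·log₂(0.02) = 0.11288
  −(0.77)·log₂(0.77) = 0.29034
Sum: 0.47282 + 0.11288 + 0.29034 = 0.8760 bits.

0.8760 bits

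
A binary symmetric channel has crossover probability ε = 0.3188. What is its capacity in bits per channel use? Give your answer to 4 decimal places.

Binary symmetric channel: C = 1 − h₂(ε) where h₂ is the binary entropy function.
h₂(0.3188) = −0.3188·log₂0.3188 − 0.6812·log₂0.6812 = 0.9031.
C = 1 − 0.9031 = 0.0969 bits per channel use.

0.0969 bits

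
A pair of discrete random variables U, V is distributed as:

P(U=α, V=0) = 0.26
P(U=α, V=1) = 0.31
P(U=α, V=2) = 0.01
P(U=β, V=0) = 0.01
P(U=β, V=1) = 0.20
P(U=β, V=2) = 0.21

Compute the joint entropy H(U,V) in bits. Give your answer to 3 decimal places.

H(U,V) = −Σ p(x,y)·log₂ p(x,y) over all 6 cells.
  cell (α,0): −0.26·log₂0.26 = 0.5053
  cell (α,1): −0.31·log₂0.31 = 0.5238
  cell (α,2): −0.01·log₂0.01 = 0.0664
  cell (β,0): −0.01·log₂0.01 = 0.0664
  cell (β,1): −0.20·log₂0.20 = 0.4644
  cell (β,2): −0.21·log₂0.21 = 0.4728
Sum = 2.099 bits.

2.099 bits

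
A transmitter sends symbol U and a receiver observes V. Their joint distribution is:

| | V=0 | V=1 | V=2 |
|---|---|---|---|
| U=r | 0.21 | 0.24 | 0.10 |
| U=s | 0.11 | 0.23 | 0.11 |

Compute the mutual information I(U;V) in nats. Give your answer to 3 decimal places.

0.011 nats

Marginals: p(U) = (0.5500, 0.4500), p(V) = (0.3200, 0.4700, 0.2100).
I(U;V) = H(U) + H(V) − H(U,V).
H(U) = 0.6881, H(V) = 1.0472, H(U,V) = 1.7241.
I(U;V) = 0.6881 + 1.0472 − 1.7241 = 0.011 nats.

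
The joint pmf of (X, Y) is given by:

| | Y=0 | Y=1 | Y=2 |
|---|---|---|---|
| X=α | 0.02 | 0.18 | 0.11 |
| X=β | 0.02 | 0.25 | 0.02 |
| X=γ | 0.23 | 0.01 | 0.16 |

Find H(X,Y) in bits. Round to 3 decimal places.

2.611 bits

H(X,Y) = −Σ p(x,y)·log₂ p(x,y) over all 9 cells.
  cell (α,0): −0.02·log₂0.02 = 0.1129
  cell (α,1): −0.18·log₂0.18 = 0.4453
  cell (α,2): −0.11·log₂0.11 = 0.3503
  cell (β,0): −0.02·log₂0.02 = 0.1129
  cell (β,1): −0.25·log₂0.25 = 0.5000
  cell (β,2): −0.02·log₂0.02 = 0.1129
  cell (γ,0): −0.23·log₂0.23 = 0.4877
  cell (γ,1): −0.01·log₂0.01 = 0.0664
  cell (γ,2): −0.16·log₂0.16 = 0.4230
Sum = 2.611 bits.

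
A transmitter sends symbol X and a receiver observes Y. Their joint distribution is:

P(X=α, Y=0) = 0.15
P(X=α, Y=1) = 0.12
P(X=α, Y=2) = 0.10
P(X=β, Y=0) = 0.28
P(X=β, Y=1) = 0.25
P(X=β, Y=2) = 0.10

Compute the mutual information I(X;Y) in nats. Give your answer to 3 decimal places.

0.009 nats

Marginals: p(X) = (0.3700, 0.6300), p(Y) = (0.4300, 0.3700, 0.2000).
I(X;Y) = H(X) + H(Y) − H(X,Y).
H(X) = 0.6590, H(Y) = 1.0527, H(X,Y) = 1.7025.
I(X;Y) = 0.6590 + 1.0527 − 1.7025 = 0.009 nats.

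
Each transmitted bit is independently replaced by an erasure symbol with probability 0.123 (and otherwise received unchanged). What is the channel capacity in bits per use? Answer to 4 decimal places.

Binary erasure channel: capacity C = 1 − ε.
C = 1 − 0.123 = 0.8770 bits per channel use.

0.8770 bits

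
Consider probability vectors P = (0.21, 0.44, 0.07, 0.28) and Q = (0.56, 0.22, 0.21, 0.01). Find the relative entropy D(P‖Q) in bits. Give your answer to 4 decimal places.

1.3780 bits

D(P‖Q) = Σ p·log₂(p/q).
  0.21·log₂(0.21/0.56) = -0.29716
  0.44·log₂(0.44/0.22) = 0.44000
  0.07·log₂(0.07/0.21) = -0.11095
  0.28·log₂(0.28/0.01) = 1.34606
D(P‖Q) = 1.3780 bits.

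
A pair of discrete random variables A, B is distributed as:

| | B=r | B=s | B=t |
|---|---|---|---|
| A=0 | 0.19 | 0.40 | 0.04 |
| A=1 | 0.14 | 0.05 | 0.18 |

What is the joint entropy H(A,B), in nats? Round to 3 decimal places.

H(A,B) = −Σ p(x,y)·ln p(x,y) over all 6 cells.
  cell (0,r): −0.19·ln0.19 = 0.3155
  cell (0,s): −0.40·ln0.40 = 0.3665
  cell (0,t): −0.04·ln0.04 = 0.1288
  cell (1,r): −0.14·ln0.14 = 0.2753
  cell (1,s): −0.05·ln0.05 = 0.1498
  cell (1,t): −0.18·ln0.18 = 0.3087
Sum = 1.545 nats.

1.545 nats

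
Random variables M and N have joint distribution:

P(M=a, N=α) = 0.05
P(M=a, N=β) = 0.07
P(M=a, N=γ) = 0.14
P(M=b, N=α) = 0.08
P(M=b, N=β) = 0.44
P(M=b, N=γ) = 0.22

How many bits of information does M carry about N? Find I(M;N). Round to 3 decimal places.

0.060 bits

Marginals: p(M) = (0.2600, 0.7400), p(N) = (0.1300, 0.5100, 0.3600).
I(M;N) = H(M) + H(N) − H(M,N).
H(M) = 0.8267, H(N) = 1.4087, H(M,N) = 2.1750.
I(M;N) = 0.8267 + 1.4087 − 2.1750 = 0.060 bits.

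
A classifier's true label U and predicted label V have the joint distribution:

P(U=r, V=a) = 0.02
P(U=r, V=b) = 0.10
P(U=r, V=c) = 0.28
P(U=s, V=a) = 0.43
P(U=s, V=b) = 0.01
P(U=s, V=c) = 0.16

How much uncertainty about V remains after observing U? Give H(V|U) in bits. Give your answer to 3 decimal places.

Marginals: p(U) = (0.4000, 0.6000), p(V) = (0.4500, 0.1100, 0.4400).
H(V|U) = Σ p(U) · H(V|U=·).
  U=r: p=0.4000, H(V|U=r) = 1.0763
  U=s: p=0.6000, H(V|U=s) = 0.9514
Weighted sum = 1.001 bits.

1.001 bits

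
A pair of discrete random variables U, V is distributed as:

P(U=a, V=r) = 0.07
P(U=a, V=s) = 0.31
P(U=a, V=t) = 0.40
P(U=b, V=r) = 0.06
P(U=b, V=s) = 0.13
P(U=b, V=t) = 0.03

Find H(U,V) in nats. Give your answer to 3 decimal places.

1.455 nats

H(U,V) = −Σ p(x,y)·ln p(x,y) over all 6 cells.
  cell (a,r): −0.07·ln0.07 = 0.1861
  cell (a,s): −0.31·ln0.31 = 0.3631
  cell (a,t): −0.40·ln0.40 = 0.3665
  cell (b,r): −0.06·ln0.06 = 0.1688
  cell (b,s): −0.13·ln0.13 = 0.2652
  cell (b,t): −0.03·ln0.03 = 0.1052
Sum = 1.455 nats.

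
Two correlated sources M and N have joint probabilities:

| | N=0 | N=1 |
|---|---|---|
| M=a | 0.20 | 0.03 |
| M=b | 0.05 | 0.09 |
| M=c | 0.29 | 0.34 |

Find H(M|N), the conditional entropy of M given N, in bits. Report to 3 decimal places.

Marginals: p(M) = (0.2300, 0.1400, 0.6300), p(N) = (0.5400, 0.4600).
H(M|N) = Σ p(N) · H(M|N=·).
  N=0: p=0.5400, H(M|N=0) = 1.3303
  N=1: p=0.4600, H(M|N=1) = 1.0397
Weighted sum = 1.197 bits.

1.197 bits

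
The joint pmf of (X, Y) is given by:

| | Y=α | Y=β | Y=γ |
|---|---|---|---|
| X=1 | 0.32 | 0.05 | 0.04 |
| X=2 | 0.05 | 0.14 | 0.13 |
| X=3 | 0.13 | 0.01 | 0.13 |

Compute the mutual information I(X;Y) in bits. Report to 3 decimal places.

Marginals: p(X) = (0.4100, 0.3200, 0.2700), p(Y) = (0.5000, 0.2000, 0.3000).
I(X;Y) = Σ p(x,y)·log₂[p(x,y)/(p(x)p(y))].
  (1,α): 0.32·log₂(1.5610) = 0.2056
  (1,β): 0.05·log₂(0.6098) = -0.0357
  (1,γ): 0.04·log₂(0.3252) = -0.0648
  (2,α): 0.05·log₂(0.3125) = -0.0839
  (2,β): 0.14·log₂(2.1875) = 0.1581
  (2,γ): 0.13·log₂(1.3542) = 0.0569
  (3,α): 0.13·log₂(0.9630) = -0.0071
  (3,β): 0.01·log₂(0.1852) = -0.0243
  (3,γ): 0.13·log₂(1.6049) = 0.0887
Sum = 0.293 bits.

0.293 bits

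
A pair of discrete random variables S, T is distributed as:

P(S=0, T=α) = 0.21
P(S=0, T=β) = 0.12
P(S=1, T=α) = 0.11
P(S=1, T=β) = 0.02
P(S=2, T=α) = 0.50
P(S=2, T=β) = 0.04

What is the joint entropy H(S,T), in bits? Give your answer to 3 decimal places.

1.989 bits

H(S,T) = −Σ p(x,y)·log₂ p(x,y) over all 6 cells.
  cell (0,α): −0.21·log₂0.21 = 0.4728
  cell (0,β): −0.12·log₂0.12 = 0.3671
  cell (1,α): −0.11·log₂0.11 = 0.3503
  cell (1,β): −0.02·log₂0.02 = 0.1129
  cell (2,α): −0.50·log₂0.50 = 0.5000
  cell (2,β): −0.04·log₂0.04 = 0.1858
Sum = 1.989 bits.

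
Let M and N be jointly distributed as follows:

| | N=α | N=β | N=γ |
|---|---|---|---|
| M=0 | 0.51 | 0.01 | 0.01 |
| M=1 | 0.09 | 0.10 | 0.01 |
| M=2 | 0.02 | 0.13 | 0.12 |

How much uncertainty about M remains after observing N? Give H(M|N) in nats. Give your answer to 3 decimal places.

Chain rule: H(M|N) = H(M,N) − H(N).
Marginals: p(M) = (0.5300, 0.2000, 0.2700), p(N) = (0.6200, 0.2400, 0.1400).
H(M,N) = 1.5264 nats; H(N) = 0.9141 nats.
H(M|N) = 1.5264 − 0.9141 = 0.612 nats.

0.612 nats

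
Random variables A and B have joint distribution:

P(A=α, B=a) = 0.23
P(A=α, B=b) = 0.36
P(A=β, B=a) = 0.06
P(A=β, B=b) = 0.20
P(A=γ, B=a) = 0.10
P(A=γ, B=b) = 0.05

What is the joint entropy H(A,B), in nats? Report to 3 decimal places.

1.577 nats

H(A,B) = −Σ p(x,y)·ln p(x,y) over all 6 cells.
  cell (α,a): −0.23·ln0.23 = 0.3380
  cell (α,b): −0.36·ln0.36 = 0.3678
  cell (β,a): −0.06·ln0.06 = 0.1688
  cell (β,b): −0.20·ln0.20 = 0.3219
  cell (γ,a): −0.10·ln0.10 = 0.2303
  cell (γ,b): −0.05·ln0.05 = 0.1498
Sum = 1.577 nats.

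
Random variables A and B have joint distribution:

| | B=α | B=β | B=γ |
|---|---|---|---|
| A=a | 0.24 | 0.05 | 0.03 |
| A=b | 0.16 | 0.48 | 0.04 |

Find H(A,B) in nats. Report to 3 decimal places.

1.372 nats

H(A,B) = −Σ p(x,y)·ln p(x,y) over all 6 cells.
  cell (a,α): −0.24·ln0.24 = 0.3425
  cell (a,β): −0.05·ln0.05 = 0.1498
  cell (a,γ): −0.03·ln0.03 = 0.1052
  cell (b,α): −0.16·ln0.16 = 0.2932
  cell (b,β): −0.48·ln0.48 = 0.3523
  cell (b,γ): −0.04·ln0.04 = 0.1288
Sum = 1.372 nats.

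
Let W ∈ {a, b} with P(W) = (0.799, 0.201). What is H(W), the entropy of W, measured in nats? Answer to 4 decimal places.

H(W) = −Σ p·ln p.
  −(0.799)·ln(0.799) = 0.17929
  −(0.201)·ln(0.201) = 0.32249
Sum: 0.17929 + 0.32249 = 0.5018 nats.

0.5018 nats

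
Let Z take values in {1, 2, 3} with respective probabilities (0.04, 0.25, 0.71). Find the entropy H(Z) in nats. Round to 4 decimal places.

H(Z) = −Σ p·ln p.
  −(0.04)·ln(0.04) = 0.12876
  −(0.25)·ln(0.25) = 0.34657
  −(0.71)·ln(0.71) = 0.24317
Sum: 0.12876 + 0.34657 + 0.24317 = 0.7185 nats.

0.7185 nats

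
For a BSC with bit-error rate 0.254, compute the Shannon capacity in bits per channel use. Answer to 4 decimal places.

0.1824 bits

Binary symmetric channel: C = 1 − h₂(ε) where h₂ is the binary entropy function.
h₂(0.254) = −0.254·log₂0.254 − 0.746·log₂0.746 = 0.8176.
C = 1 − 0.8176 = 0.1824 bits per channel use.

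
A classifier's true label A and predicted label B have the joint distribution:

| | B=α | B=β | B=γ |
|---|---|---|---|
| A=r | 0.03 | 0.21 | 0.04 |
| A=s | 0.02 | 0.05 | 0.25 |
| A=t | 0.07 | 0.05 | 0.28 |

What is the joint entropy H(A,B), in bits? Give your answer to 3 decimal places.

H(A,B) = −Σ p(x,y)·log₂ p(x,y) over all 9 cells.
  cell (r,α): −0.03·log₂0.03 = 0.1518
  cell (r,β): −0.21·log₂0.21 = 0.4728
  cell (r,γ): −0.04·log₂0.04 = 0.1858
  cell (s,α): −0.02·log₂0.02 = 0.1129
  cell (s,β): −0.05·log₂0.05 = 0.2161
  cell (s,γ): −0.25·log₂0.25 = 0.5000
  cell (t,α): −0.07·log₂0.07 = 0.2686
  cell (t,β): −0.05·log₂0.05 = 0.2161
  cell (t,γ): −0.28·log₂0.28 = 0.5142
Sum = 2.638 bits.

2.638 bits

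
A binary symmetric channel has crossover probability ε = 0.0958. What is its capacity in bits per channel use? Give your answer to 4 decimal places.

Binary symmetric channel: C = 1 − h₂(ε) where h₂ is the binary entropy function.
h₂(0.0958) = −0.0958·log₂0.0958 − 0.9042·log₂0.9042 = 0.4555.
C = 1 − 0.4555 = 0.5445 bits per channel use.

0.5445 bits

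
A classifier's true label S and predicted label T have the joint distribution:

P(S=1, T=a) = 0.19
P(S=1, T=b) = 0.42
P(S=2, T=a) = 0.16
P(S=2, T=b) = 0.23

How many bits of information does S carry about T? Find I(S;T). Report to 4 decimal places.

Marginals: p(S) = (0.6100, 0.3900), p(T) = (0.3500, 0.6500).
I(S;T) = H(S) + H(T) − H(S,T).
H(S) = 0.9648, H(T) = 0.9341, H(S,T) = 1.8916.
I(S;T) = 0.9648 + 0.9341 − 1.8916 = 0.0073 bits.

0.0073 bits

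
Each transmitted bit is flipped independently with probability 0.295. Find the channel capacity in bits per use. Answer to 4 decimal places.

0.1249 bits

Binary symmetric channel: C = 1 − h₂(ε) where h₂ is the binary entropy function.
h₂(0.295) = −0.295·log₂0.295 − 0.705·log₂0.705 = 0.8751.
C = 1 − 0.8751 = 0.1249 bits per channel use.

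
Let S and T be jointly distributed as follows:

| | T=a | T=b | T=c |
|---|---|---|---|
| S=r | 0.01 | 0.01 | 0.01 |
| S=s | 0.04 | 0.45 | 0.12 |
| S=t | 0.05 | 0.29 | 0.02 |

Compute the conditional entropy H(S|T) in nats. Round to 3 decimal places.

Chain rule: H(S|T) = H(S,T) − H(T).
Marginals: p(S) = (0.0300, 0.6100, 0.3600), p(T) = (0.1000, 0.7500, 0.1500).
H(S,T) = 1.4677 nats; H(T) = 0.7306 nats.
H(S|T) = 1.4677 − 0.7306 = 0.737 nats.

0.737 nats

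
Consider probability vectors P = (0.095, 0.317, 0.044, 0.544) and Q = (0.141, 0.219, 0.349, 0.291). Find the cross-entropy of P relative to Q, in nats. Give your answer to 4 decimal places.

1.3854 nats

H(P,Q) = −Σ p·ln q.
  −0.095·ln(0.141) = 0.18610
  −0.317·ln(0.219) = 0.48142
  −0.044·ln(0.349) = 0.04632
  −0.544·ln(0.291) = 0.67153
H(P,Q) = 1.3854 nats.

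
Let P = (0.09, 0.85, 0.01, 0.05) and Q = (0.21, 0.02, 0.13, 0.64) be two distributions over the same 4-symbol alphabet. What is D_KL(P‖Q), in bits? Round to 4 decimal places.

4.2671 bits

D(P‖Q) = Σ p·log₂(p/q).
  0.09·log₂(0.09/0.21) = -0.11002
  0.85·log₂(0.85/0.02) = 4.59798
  0.01·log₂(0.01/0.13) = -0.03700
  0.05·log₂(0.05/0.64) = -0.18390
D(P‖Q) = 4.2671 bits.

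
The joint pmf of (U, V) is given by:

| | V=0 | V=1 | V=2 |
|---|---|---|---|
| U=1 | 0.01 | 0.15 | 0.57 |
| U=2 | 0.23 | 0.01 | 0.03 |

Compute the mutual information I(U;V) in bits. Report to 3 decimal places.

Marginals: p(U) = (0.7300, 0.2700), p(V) = (0.2400, 0.1600, 0.6000).
I(U;V) = Σ p(x,y)·log₂[p(x,y)/(p(x)p(y))].
  (1,0): 0.01·log₂(0.0571) = -0.0413
  (1,1): 0.15·log₂(1.2842) = 0.0541
  (1,2): 0.57·log₂(1.3014) = 0.2166
  (2,0): 0.23·log₂(3.5494) = 0.4203
  (2,1): 0.01·log₂(0.2315) = -0.0211
  (2,2): 0.03·log₂(0.1852) = -0.0730
Sum = 0.556 bits.

0.556 bits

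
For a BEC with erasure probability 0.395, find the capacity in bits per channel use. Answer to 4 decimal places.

0.6050 bits

Binary erasure channel: capacity C = 1 − ε.
C = 1 − 0.395 = 0.6050 bits per channel use.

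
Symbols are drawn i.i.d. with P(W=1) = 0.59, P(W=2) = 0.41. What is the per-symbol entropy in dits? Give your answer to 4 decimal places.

H(W) = −Σ p·log₁₀ p.
  −(0.59)·log₁₀(0.59) = 0.13520
  −(0.41)·log₁₀(0.41) = 0.15876
Sum: 0.13520 + 0.15876 = 0.2940 dits.

0.2940 dits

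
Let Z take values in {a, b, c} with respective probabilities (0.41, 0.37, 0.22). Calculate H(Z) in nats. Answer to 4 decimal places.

1.0665 nats

H(Z) = −Σ p·ln p.
  −(0.41)·ln(0.41) = 0.36556
  −(0.37)·ln(0.37) = 0.36787
  −(0.22)·ln(0.22) = 0.33311
Sum: 0.36556 + 0.36787 + 0.33311 = 1.0665 nats.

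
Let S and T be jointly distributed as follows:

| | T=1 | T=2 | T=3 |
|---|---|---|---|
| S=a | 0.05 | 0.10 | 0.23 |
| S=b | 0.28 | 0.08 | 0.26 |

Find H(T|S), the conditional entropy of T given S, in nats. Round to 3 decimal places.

Marginals: p(S) = (0.3800, 0.6200), p(T) = (0.3300, 0.1800, 0.4900).
H(T|S) = Σ p(S) · H(T|S=·).
  S=a: p=0.3800, H(T|S=a) = 0.9221
  S=b: p=0.6200, H(T|S=b) = 0.9877
Weighted sum = 0.963 nats.

0.963 nats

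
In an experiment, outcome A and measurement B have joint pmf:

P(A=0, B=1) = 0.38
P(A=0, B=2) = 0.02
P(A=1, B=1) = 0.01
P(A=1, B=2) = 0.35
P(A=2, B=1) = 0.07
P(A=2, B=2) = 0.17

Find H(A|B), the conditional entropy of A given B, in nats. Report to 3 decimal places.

0.657 nats

Marginals: p(A) = (0.4000, 0.3600, 0.2400), p(B) = (0.4600, 0.5400).
H(A|B) = Σ p(B) · H(A|B=·).
  B=1: p=0.4600, H(A|B=1) = 0.5276
  B=2: p=0.5400, H(A|B=2) = 0.7670
Weighted sum = 0.657 nats.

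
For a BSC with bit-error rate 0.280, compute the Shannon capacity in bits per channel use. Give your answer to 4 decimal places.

Binary symmetric channel: C = 1 − h₂(ε) where h₂ is the binary entropy function.
h₂(0.280) = −0.280·log₂0.280 − 0.720·log₂0.720 = 0.8555.
C = 1 − 0.8555 = 0.1445 bits per channel use.

0.1445 bits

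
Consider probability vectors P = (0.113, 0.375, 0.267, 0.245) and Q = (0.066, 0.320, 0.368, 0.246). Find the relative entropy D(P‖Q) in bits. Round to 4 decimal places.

D(P‖Q) = Σ p·log₂(p/q).
  0.113·log₂(0.113/0.066) = 0.08766
  0.375·log₂(0.375/0.320) = 0.08581
  0.267·log₂(0.267/0.368) = -0.12359
  0.245·log₂(0.245/0.246) = -0.00144
D(P‖Q) = 0.0484 bits.

0.0484 bits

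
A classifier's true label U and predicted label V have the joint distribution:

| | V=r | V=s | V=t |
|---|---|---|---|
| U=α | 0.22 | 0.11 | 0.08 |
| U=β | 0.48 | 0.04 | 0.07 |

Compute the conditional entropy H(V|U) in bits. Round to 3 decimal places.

1.108 bits

Marginals: p(U) = (0.4100, 0.5900), p(V) = (0.7000, 0.1500, 0.1500).
H(V|U) = Σ p(U) · H(V|U=·).
  U=α: p=0.4100, H(V|U=α) = 1.4512
  U=β: p=0.5900, H(V|U=β) = 0.8703
Weighted sum = 1.108 bits.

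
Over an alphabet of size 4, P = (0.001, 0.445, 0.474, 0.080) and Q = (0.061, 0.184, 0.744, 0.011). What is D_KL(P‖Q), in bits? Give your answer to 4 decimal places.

D(P‖Q) = Σ p·log₂(p/q).
  0.001·log₂(0.001/0.061) = -0.00593
  0.445·log₂(0.445/0.184) = 0.56697
  0.474·log₂(0.474/0.744) = -0.30830
  0.080·log₂(0.080/0.011) = 0.22900
D(P‖Q) = 0.4817 bits.

0.4817 bits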